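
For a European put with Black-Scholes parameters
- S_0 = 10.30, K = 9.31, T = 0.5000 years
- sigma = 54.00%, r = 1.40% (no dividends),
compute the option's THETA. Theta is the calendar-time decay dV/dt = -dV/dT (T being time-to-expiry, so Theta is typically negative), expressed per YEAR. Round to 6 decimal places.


d1 = 0.4739050702; d2 = 0.0920674084
phi(d1) = 0.3565675625; exp(-qT) = 1.0000000000; exp(-rT) = 0.9930244429
Theta = -S*exp(-qT)*phi(d1)*sigma/(2*sqrt(T)) + r*K*exp(-rT)*N(-d2) - q*S*exp(-qT)*N(-d1)
N(-d1) = 0.3177838017; N(-d2) = 0.4633222414; sqrt(T) = 0.7071067812
Term 1 = -10.3000 * 1.0000000000 * 0.3565675625 * 0.5400 / (2 * 0.7071067812) = -1.4023545208
Term 2 = 0.0140 * 9.3100 * 0.9930244429 * 0.4633222414 = 0.0599681711
Term 3 = 0 (no dividend yield, q = 0)
Theta = -1.4023545208 + (0.0599681711) + (0.0000000000) = -1.342386

Answer: Theta = -1.342386


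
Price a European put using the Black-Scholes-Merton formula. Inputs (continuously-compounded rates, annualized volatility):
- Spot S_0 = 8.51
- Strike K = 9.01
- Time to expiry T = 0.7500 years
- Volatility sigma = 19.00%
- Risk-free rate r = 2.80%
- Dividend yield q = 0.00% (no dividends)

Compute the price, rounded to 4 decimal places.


Answer: Price = 0.7382

Derivation:
d1 = (ln(S/K) + (r - q + 0.5*sigma^2) * T) / (sigma * sqrt(T)) = -0.13707893
d2 = d1 - sigma * sqrt(T) = -0.30162376
exp(-rT) = 0.97921896; exp(-qT) = 1.00000000
P = K * exp(-rT) * N(-d2) - S_0 * exp(-qT) * N(-d1)
N(-d1) = 0.55451580; N(-d2) = 0.61853055
P = 9.0100 * 0.97921896 * 0.61853055 - 8.5100 * 1.00000000 * 0.55451580 = 0.7382


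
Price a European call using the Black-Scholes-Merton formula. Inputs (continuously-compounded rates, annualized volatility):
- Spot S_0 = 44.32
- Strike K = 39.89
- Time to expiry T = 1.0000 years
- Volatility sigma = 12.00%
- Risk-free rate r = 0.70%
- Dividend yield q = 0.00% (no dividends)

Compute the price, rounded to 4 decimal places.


d1 = (ln(S/K) + (r - q + 0.5*sigma^2) * T) / (sigma * sqrt(T)) = 0.99591980
d2 = d1 - sigma * sqrt(T) = 0.87591980
exp(-rT) = 0.99302444; exp(-qT) = 1.00000000
C = S_0 * exp(-qT) * N(d1) - K * exp(-rT) * N(d2)
N(d1) = 0.84035544; N(d2) = 0.80946318
C = 44.3200 * 1.00000000 * 0.84035544 - 39.8900 * 0.99302444 * 0.80946318 = 5.1803

Answer: Price = 5.1803


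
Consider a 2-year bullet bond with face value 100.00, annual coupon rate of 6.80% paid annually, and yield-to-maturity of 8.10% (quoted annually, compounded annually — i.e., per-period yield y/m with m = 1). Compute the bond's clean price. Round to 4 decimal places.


Answer: Price = 97.6849

Derivation:
Coupon per period c = face * coupon_rate / m = 6.800000
Periods per year m = 1; per-period yield y/m = 0.081000
Number of cashflows N = 2
Cashflows (t years, CF_t, discount factor 1/(1+y/m)^(m*t), PV):
  t = 1.0000: CF_t = 6.800000, DF = 0.925069, PV = 6.290472
  t = 2.0000: CF_t = 106.800000, DF = 0.855753, PV = 91.394459
Price P = sum_t PV_t = 97.684930


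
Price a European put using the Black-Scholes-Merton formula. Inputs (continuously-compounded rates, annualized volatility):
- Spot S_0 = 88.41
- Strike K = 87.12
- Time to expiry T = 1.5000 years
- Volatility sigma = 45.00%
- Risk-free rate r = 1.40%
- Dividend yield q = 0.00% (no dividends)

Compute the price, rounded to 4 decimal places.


Answer: Price = 17.3473

Derivation:
d1 = (ln(S/K) + (r - q + 0.5*sigma^2) * T) / (sigma * sqrt(T)) = 0.34034046
d2 = d1 - sigma * sqrt(T) = -0.21079473
exp(-rT) = 0.97921896; exp(-qT) = 1.00000000
P = K * exp(-rT) * N(-d2) - S_0 * exp(-qT) * N(-d1)
N(-d1) = 0.36680007; N(-d2) = 0.58347627
P = 87.1200 * 0.97921896 * 0.58347627 - 88.4100 * 1.00000000 * 0.36680007 = 17.3473


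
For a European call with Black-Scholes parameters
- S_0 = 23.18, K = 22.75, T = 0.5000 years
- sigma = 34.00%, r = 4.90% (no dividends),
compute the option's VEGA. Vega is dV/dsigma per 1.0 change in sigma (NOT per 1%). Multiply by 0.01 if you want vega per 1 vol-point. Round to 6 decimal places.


Answer: Vega = 6.251228

Derivation:
d1 = 0.2999991716; d2 = 0.0595828660
phi(d1) = 0.3813879102; exp(-qT) = 1.0000000000; exp(-rT) = 0.9757976889
Vega = S * exp(-qT) * phi(d1) * sqrt(T) = 23.1800 * 1.0000000000 * 0.3813879102 * 0.7071067812 = 6.251228


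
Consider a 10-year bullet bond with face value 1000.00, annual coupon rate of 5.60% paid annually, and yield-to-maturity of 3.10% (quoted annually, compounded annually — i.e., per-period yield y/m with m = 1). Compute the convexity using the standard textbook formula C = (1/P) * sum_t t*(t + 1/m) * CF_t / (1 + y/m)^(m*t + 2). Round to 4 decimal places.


Coupon per period c = face * coupon_rate / m = 56.000000
Periods per year m = 1; per-period yield y/m = 0.031000
Number of cashflows N = 10
Cashflows (t years, CF_t, discount factor 1/(1+y/m)^(m*t), PV):
  t = 1.0000: CF_t = 56.000000, DF = 0.969932, PV = 54.316198
  t = 2.0000: CF_t = 56.000000, DF = 0.940768, PV = 52.683024
  t = 3.0000: CF_t = 56.000000, DF = 0.912481, PV = 51.098956
  t = 4.0000: CF_t = 56.000000, DF = 0.885045, PV = 49.562518
  t = 5.0000: CF_t = 56.000000, DF = 0.858434, PV = 48.072278
  t = 6.0000: CF_t = 56.000000, DF = 0.832622, PV = 46.626846
  t = 7.0000: CF_t = 56.000000, DF = 0.807587, PV = 45.224874
  t = 8.0000: CF_t = 56.000000, DF = 0.783305, PV = 43.865058
  t = 9.0000: CF_t = 56.000000, DF = 0.759752, PV = 42.546128
  t = 10.0000: CF_t = 1056.000000, DF = 0.736908, PV = 778.174984
Price P = sum_t PV_t = 1212.170864
Convexity numerator sum_t t*(t + 1/m) * CF_t / (1+y/m)^(m*t + 2):
  t = 1.0000: term = 102.197913
  t = 2.0000: term = 297.375110
  t = 3.0000: term = 576.867333
  t = 4.0000: term = 932.536911
  t = 5.0000: term = 1356.746234
  t = 6.0000: term = 1842.332422
  t = 7.0000: term = 2382.583152
  t = 8.0000: term = 2971.213575
  t = 9.0000: term = 3602.344295
  t = 10.0000: term = 80529.058195
Convexity = (1/P) * sum = 94593.255142 / 1212.170864 = 78.036239

Answer: Convexity = 78.0362


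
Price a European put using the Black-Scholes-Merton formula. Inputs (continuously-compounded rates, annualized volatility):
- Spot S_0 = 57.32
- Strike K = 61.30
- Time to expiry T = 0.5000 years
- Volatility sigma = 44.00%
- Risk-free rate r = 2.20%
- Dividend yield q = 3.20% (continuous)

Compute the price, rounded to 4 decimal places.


d1 = (ln(S/K) + (r - q + 0.5*sigma^2) * T) / (sigma * sqrt(T)) = -0.07627188
d2 = d1 - sigma * sqrt(T) = -0.38739886
exp(-rT) = 0.98906028; exp(-qT) = 0.98412732
P = K * exp(-rT) * N(-d2) - S_0 * exp(-qT) * N(-d1)
N(-d1) = 0.53039860; N(-d2) = 0.65076953
P = 61.3000 * 0.98906028 * 0.65076953 - 57.3200 * 0.98412732 * 0.53039860 = 9.5359

Answer: Price = 9.5359


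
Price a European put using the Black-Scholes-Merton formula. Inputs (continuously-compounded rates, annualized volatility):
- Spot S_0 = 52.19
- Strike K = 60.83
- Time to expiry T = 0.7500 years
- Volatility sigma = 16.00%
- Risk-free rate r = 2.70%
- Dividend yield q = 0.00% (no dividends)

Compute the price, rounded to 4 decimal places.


Answer: Price = 8.1148

Derivation:
d1 = (ln(S/K) + (r - q + 0.5*sigma^2) * T) / (sigma * sqrt(T)) = -0.89014553
d2 = d1 - sigma * sqrt(T) = -1.02870959
exp(-rT) = 0.97995365; exp(-qT) = 1.00000000
P = K * exp(-rT) * N(-d2) - S_0 * exp(-qT) * N(-d1)
N(-d1) = 0.81330613; N(-d2) = 0.84819192
P = 60.8300 * 0.97995365 * 0.84819192 - 52.1900 * 1.00000000 * 0.81330613 = 8.1148


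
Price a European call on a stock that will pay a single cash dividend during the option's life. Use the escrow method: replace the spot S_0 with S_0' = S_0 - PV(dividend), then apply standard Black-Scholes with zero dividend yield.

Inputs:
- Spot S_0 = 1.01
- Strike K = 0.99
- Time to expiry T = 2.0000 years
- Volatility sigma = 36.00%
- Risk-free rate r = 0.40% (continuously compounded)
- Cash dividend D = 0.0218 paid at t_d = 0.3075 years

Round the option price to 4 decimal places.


Answer: Price = 0.2010

Derivation:
PV(D) = D * exp(-r * t_d) = 0.0218 * 0.99877076 = 0.02177320
S_0' = S_0 - PV(D) = 1.0100 - 0.02177320 = 0.98822680
d1 = (ln(S_0'/K) + (r + sigma^2/2)*T) / (sigma*sqrt(T)) = 0.26675069
d2 = d1 - sigma*sqrt(T) = -0.24236619
exp(-rT) = 0.99203191
N(d1) = 0.60516944; N(d2) = 0.40424821
C = S_0' * N(d1) - K * exp(-rT) * N(d2) = 0.98822680 * 0.60516944 - 0.9900 * 0.99203191 * 0.40424821 = 0.2010


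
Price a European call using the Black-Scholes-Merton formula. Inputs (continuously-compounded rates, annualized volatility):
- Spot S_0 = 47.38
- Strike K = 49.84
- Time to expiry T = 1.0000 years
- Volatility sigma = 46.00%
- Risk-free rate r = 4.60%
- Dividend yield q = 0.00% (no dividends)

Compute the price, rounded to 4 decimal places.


d1 = (ln(S/K) + (r - q + 0.5*sigma^2) * T) / (sigma * sqrt(T)) = 0.21996157
d2 = d1 - sigma * sqrt(T) = -0.24003843
exp(-rT) = 0.95504196; exp(-qT) = 1.00000000
C = S_0 * exp(-qT) * N(d1) - K * exp(-rT) * N(d2)
N(d1) = 0.58704946; N(d2) = 0.40515023
C = 47.3800 * 1.00000000 * 0.58704946 - 49.8400 * 0.95504196 * 0.40515023 = 8.5295

Answer: Price = 8.5295


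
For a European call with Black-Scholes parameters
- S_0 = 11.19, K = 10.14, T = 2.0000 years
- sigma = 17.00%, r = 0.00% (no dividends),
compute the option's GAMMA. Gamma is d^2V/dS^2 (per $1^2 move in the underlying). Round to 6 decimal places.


Answer: Gamma = 0.128857

Derivation:
d1 = 0.5300494234; d2 = 0.2896331178
phi(d1) = 0.3466586403; exp(-qT) = 1.0000000000; exp(-rT) = 1.0000000000
Gamma = exp(-qT) * phi(d1) / (S * sigma * sqrt(T)) = 1.0000000000 * 0.3466586403 / (11.1900 * 0.1700 * 1.4142135624) = 0.128857


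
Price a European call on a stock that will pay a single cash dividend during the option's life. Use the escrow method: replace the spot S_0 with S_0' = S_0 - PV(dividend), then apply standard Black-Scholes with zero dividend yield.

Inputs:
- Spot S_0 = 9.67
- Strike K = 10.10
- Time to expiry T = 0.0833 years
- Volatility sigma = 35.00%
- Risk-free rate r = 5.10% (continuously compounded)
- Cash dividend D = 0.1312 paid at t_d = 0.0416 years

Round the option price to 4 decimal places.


Answer: Price = 0.1885

Derivation:
PV(D) = D * exp(-r * t_d) = 0.1312 * 0.99788065 = 0.13092194
S_0' = S_0 - PV(D) = 9.6700 - 0.13092194 = 9.53907806
d1 = (ln(S_0'/K) + (r + sigma^2/2)*T) / (sigma*sqrt(T)) = -0.47307472
d2 = d1 - sigma*sqrt(T) = -0.57409081
exp(-rT) = 0.99576071
N(d1) = 0.31807994; N(d2) = 0.28295318
C = S_0' * N(d1) - K * exp(-rT) * N(d2) = 9.53907806 * 0.31807994 - 10.1000 * 0.99576071 * 0.28295318 = 0.1885


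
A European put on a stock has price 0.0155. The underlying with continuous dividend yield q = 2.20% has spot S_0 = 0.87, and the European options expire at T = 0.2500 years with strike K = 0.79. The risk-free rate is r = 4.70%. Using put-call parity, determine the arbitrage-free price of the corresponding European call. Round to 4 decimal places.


Answer: Call price = 0.1000

Derivation:
Put-call parity: C - P = S_0 * exp(-qT) - K * exp(-rT).
S_0 * exp(-qT) = 0.8700 * 0.99451510 = 0.86522813
K * exp(-rT) = 0.7900 * 0.98831876 = 0.78077182
C = P + S*exp(-qT) - K*exp(-rT)
C = 0.0155 + 0.86522813 - 0.78077182 = 0.1000


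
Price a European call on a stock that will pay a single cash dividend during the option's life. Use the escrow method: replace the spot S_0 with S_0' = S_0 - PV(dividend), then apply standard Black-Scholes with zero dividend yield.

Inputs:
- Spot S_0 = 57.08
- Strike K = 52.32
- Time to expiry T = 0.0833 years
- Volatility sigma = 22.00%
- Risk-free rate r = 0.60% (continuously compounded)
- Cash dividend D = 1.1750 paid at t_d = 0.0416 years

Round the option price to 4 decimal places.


Answer: Price = 3.8703

Derivation:
PV(D) = D * exp(-r * t_d) = 1.1750 * 0.99975043 = 1.17470676
S_0' = S_0 - PV(D) = 57.0800 - 1.17470676 = 55.90529324
d1 = (ln(S_0'/K) + (r + sigma^2/2)*T) / (sigma*sqrt(T)) = 1.08347310
d2 = d1 - sigma*sqrt(T) = 1.01997727
exp(-rT) = 0.99950032
N(d1) = 0.86070076; N(d2) = 0.84613038
C = S_0' * N(d1) - K * exp(-rT) * N(d2) = 55.90529324 * 0.86070076 - 52.3200 * 0.99950032 * 0.84613038 = 3.8703


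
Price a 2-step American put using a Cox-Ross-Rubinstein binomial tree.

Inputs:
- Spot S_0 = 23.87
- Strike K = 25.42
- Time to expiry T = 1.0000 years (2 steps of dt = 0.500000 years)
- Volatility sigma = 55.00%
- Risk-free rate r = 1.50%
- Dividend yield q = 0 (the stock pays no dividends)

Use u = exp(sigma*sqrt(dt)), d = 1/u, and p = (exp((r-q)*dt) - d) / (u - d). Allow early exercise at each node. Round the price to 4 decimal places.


Answer: Price = V(0,0) = 5.7504

Derivation:
dt = T/N = 0.500000
u = exp(sigma*sqrt(dt)) = 1.475370; d = 1/u = 0.677796
p = (exp((r-q)*dt) - d) / (u - d) = 0.413419
Discount per step: exp(-r*dt) = 0.992528
Stock lattice S(k, i) with i counting down-moves:
  k=0: S(0,0) = 23.8700
  k=1: S(1,0) = 35.2171; S(1,1) = 16.1790
  k=2: S(2,0) = 51.9582; S(2,1) = 23.8700; S(2,2) = 10.9661
Terminal payoffs V(N, i) = max(K - S_T, 0):
  V(2,0) = 0.000000; V(2,1) = 1.550000; V(2,2) = 14.453941
Backward induction: V(k, i) = exp(-r*dt) * [p * V(k+1, i) + (1-p) * V(k+1, i+1)]; then take max(V_cont, immediate exercise) for American.
  V(1,0) = exp(-r*dt) * [p*0.000000 + (1-p)*1.550000] = 0.902407; exercise = 0.000000; V(1,0) = max -> 0.902407
  V(1,1) = exp(-r*dt) * [p*1.550000 + (1-p)*14.453941] = 9.051070; exercise = 9.241006; V(1,1) = max -> 9.241006
  V(0,0) = exp(-r*dt) * [p*0.902407 + (1-p)*9.241006] = 5.750382; exercise = 1.550000; V(0,0) = max -> 5.750382


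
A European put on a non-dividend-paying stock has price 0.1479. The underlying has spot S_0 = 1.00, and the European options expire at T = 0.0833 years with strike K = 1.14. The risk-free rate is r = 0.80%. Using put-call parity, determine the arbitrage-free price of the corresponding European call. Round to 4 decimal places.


Answer: Call price = 0.0087

Derivation:
Put-call parity: C - P = S_0 * exp(-qT) - K * exp(-rT).
S_0 * exp(-qT) = 1.0000 * 1.00000000 = 1.00000000
K * exp(-rT) = 1.1400 * 0.99933382 = 1.13924056
C = P + S*exp(-qT) - K*exp(-rT)
C = 0.1479 + 1.00000000 - 1.13924056 = 0.0087


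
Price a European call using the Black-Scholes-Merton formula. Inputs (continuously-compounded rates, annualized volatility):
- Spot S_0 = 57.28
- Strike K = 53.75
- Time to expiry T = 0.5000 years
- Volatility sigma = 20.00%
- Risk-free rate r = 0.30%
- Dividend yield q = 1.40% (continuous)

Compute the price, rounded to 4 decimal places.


d1 = (ln(S/K) + (r - q + 0.5*sigma^2) * T) / (sigma * sqrt(T)) = 0.48159527
d2 = d1 - sigma * sqrt(T) = 0.34017391
exp(-rT) = 0.99850112; exp(-qT) = 0.99302444
C = S_0 * exp(-qT) * N(d1) - K * exp(-rT) * N(d2)
N(d1) = 0.68495326; N(d2) = 0.63313722
C = 57.2800 * 0.99302444 * 0.68495326 - 53.7500 * 0.99850112 * 0.63313722 = 4.9803

Answer: Price = 4.9803


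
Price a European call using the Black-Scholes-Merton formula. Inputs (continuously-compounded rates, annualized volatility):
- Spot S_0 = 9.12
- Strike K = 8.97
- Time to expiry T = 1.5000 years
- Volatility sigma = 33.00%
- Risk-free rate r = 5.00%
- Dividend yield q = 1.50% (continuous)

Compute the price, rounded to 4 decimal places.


Answer: Price = 1.6978

Derivation:
d1 = (ln(S/K) + (r - q + 0.5*sigma^2) * T) / (sigma * sqrt(T)) = 0.37301307
d2 = d1 - sigma * sqrt(T) = -0.03115274
exp(-rT) = 0.92774349; exp(-qT) = 0.97775124
C = S_0 * exp(-qT) * N(d1) - K * exp(-rT) * N(d2)
N(d1) = 0.64543064; N(d2) = 0.48757387
C = 9.1200 * 0.97775124 * 0.64543064 - 8.9700 * 0.92774349 * 0.48757387 = 1.6978


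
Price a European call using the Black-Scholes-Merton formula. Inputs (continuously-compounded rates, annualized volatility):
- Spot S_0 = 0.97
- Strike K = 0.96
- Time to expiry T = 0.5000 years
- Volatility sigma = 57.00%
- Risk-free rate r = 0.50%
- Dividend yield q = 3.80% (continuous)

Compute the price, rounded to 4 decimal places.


Answer: Price = 0.1496

Derivation:
d1 = (ln(S/K) + (r - q + 0.5*sigma^2) * T) / (sigma * sqrt(T)) = 0.18629854
d2 = d1 - sigma * sqrt(T) = -0.21675233
exp(-rT) = 0.99750312; exp(-qT) = 0.98117936
C = S_0 * exp(-qT) * N(d1) - K * exp(-rT) * N(d2)
N(d1) = 0.57389467; N(d2) = 0.41420068
C = 0.9700 * 0.98117936 * 0.57389467 - 0.9600 * 0.99750312 * 0.41420068 = 0.1496


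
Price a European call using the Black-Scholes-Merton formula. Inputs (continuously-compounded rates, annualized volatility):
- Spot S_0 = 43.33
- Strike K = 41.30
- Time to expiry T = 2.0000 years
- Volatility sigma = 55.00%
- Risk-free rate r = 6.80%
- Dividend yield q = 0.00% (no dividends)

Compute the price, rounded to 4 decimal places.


d1 = (ln(S/K) + (r - q + 0.5*sigma^2) * T) / (sigma * sqrt(T)) = 0.62544589
d2 = d1 - sigma * sqrt(T) = -0.15237157
exp(-rT) = 0.87284263; exp(-qT) = 1.00000000
C = S_0 * exp(-qT) * N(d1) - K * exp(-rT) * N(d2)
N(d1) = 0.73416078; N(d2) = 0.43944694
C = 43.3300 * 1.00000000 * 0.73416078 - 41.3000 * 0.87284263 * 0.43944694 = 15.9698

Answer: Price = 15.9698


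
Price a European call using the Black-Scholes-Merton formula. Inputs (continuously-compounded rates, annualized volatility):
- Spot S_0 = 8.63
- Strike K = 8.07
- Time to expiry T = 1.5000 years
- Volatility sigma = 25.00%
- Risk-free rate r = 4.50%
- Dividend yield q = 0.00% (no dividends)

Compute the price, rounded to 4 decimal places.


d1 = (ln(S/K) + (r - q + 0.5*sigma^2) * T) / (sigma * sqrt(T)) = 0.59266555
d2 = d1 - sigma * sqrt(T) = 0.28647933
exp(-rT) = 0.93472772; exp(-qT) = 1.00000000
C = S_0 * exp(-qT) * N(d1) - K * exp(-rT) * N(d2)
N(d1) = 0.72329750; N(d2) = 0.61274449
C = 8.6300 * 1.00000000 * 0.72329750 - 8.0700 * 0.93472772 * 0.61274449 = 1.6200

Answer: Price = 1.6200


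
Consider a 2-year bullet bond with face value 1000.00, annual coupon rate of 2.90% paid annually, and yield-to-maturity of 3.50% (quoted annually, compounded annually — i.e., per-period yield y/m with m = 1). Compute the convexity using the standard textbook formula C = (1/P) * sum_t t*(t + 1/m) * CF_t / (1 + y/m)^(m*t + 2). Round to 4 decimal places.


Answer: Convexity = 5.4952

Derivation:
Coupon per period c = face * coupon_rate / m = 29.000000
Periods per year m = 1; per-period yield y/m = 0.035000
Number of cashflows N = 2
Cashflows (t years, CF_t, discount factor 1/(1+y/m)^(m*t), PV):
  t = 1.0000: CF_t = 29.000000, DF = 0.966184, PV = 28.019324
  t = 2.0000: CF_t = 1029.000000, DF = 0.933511, PV = 960.582511
Price P = sum_t PV_t = 988.601834
Convexity numerator sum_t t*(t + 1/m) * CF_t / (1+y/m)^(m*t + 2):
  t = 1.0000: term = 52.312677
  t = 2.0000: term = 5380.284314
Convexity = (1/P) * sum = 5432.596991 / 988.601834 = 5.495233


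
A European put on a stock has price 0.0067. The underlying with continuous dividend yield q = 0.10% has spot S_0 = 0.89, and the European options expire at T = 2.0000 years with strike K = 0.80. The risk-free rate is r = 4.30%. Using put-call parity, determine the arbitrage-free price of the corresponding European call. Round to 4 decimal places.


Put-call parity: C - P = S_0 * exp(-qT) - K * exp(-rT).
S_0 * exp(-qT) = 0.8900 * 0.99800200 = 0.88822178
K * exp(-rT) = 0.8000 * 0.91759423 = 0.73407538
C = P + S*exp(-qT) - K*exp(-rT)
C = 0.0067 + 0.88822178 - 0.73407538 = 0.1608

Answer: Call price = 0.1608


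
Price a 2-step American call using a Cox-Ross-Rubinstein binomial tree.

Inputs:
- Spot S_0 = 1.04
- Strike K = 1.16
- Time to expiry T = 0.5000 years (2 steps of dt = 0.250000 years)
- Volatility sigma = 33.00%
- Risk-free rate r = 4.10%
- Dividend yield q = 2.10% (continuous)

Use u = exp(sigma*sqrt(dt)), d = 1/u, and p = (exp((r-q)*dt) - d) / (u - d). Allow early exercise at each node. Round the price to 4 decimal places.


Answer: Price = V(0,0) = 0.0631

Derivation:
dt = T/N = 0.250000
u = exp(sigma*sqrt(dt)) = 1.179393; d = 1/u = 0.847894
p = (exp((r-q)*dt) - d) / (u - d) = 0.473964
Discount per step: exp(-r*dt) = 0.989802
Stock lattice S(k, i) with i counting down-moves:
  k=0: S(0,0) = 1.0400
  k=1: S(1,0) = 1.2266; S(1,1) = 0.8818
  k=2: S(2,0) = 1.4466; S(2,1) = 1.0400; S(2,2) = 0.7477
Terminal payoffs V(N, i) = max(S_T - K, 0):
  V(2,0) = 0.286607; V(2,1) = 0.000000; V(2,2) = 0.000000
Backward induction: V(k, i) = exp(-r*dt) * [p * V(k+1, i) + (1-p) * V(k+1, i+1)]; then take max(V_cont, immediate exercise) for American.
  V(1,0) = exp(-r*dt) * [p*0.286607 + (1-p)*0.000000] = 0.134456; exercise = 0.066569; V(1,0) = max -> 0.134456
  V(1,1) = exp(-r*dt) * [p*0.000000 + (1-p)*0.000000] = 0.000000; exercise = 0.000000; V(1,1) = max -> 0.000000
  V(0,0) = exp(-r*dt) * [p*0.134456 + (1-p)*0.000000] = 0.063077; exercise = 0.000000; V(0,0) = max -> 0.063077


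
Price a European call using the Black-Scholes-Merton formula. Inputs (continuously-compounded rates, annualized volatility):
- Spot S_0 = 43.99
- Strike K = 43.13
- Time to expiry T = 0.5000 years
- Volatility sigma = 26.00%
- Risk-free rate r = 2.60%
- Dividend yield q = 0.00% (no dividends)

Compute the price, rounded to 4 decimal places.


Answer: Price = 3.9285

Derivation:
d1 = (ln(S/K) + (r - q + 0.5*sigma^2) * T) / (sigma * sqrt(T)) = 0.27002518
d2 = d1 - sigma * sqrt(T) = 0.08617741
exp(-rT) = 0.98708414; exp(-qT) = 1.00000000
C = S_0 * exp(-qT) * N(d1) - K * exp(-rT) * N(d2)
N(d1) = 0.60642956; N(d2) = 0.53433731
C = 43.9900 * 1.00000000 * 0.60642956 - 43.1300 * 0.98708414 * 0.53433731 = 3.9285


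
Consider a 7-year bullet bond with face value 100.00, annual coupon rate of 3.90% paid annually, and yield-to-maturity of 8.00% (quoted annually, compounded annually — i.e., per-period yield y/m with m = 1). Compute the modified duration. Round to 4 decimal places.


Coupon per period c = face * coupon_rate / m = 3.900000
Periods per year m = 1; per-period yield y/m = 0.080000
Number of cashflows N = 7
Cashflows (t years, CF_t, discount factor 1/(1+y/m)^(m*t), PV):
  t = 1.0000: CF_t = 3.900000, DF = 0.925926, PV = 3.611111
  t = 2.0000: CF_t = 3.900000, DF = 0.857339, PV = 3.343621
  t = 3.0000: CF_t = 3.900000, DF = 0.793832, PV = 3.095946
  t = 4.0000: CF_t = 3.900000, DF = 0.735030, PV = 2.866616
  t = 5.0000: CF_t = 3.900000, DF = 0.680583, PV = 2.654274
  t = 6.0000: CF_t = 3.900000, DF = 0.630170, PV = 2.457662
  t = 7.0000: CF_t = 103.900000, DF = 0.583490, PV = 60.624652
Price P = sum_t PV_t = 78.653883
First compute Macaulay numerator sum_t t * PV_t:
  t * PV_t at t = 1.0000: 3.611111
  t * PV_t at t = 2.0000: 6.687243
  t * PV_t at t = 3.0000: 9.287837
  t * PV_t at t = 4.0000: 11.466466
  t * PV_t at t = 5.0000: 13.271372
  t * PV_t at t = 6.0000: 14.745969
  t * PV_t at t = 7.0000: 424.372564
Macaulay duration D = 483.442563 / 78.653883 = 6.146455
Modified duration = D / (1 + y/m) = 6.146455 / (1 + 0.080000) = 5.691162

Answer: Modified duration = 5.6912


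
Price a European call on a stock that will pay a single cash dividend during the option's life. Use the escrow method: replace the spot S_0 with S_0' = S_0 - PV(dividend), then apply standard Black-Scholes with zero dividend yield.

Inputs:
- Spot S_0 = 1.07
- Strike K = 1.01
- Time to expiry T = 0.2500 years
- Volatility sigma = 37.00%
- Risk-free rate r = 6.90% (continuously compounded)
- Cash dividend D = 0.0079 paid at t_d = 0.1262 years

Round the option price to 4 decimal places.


Answer: Price = 0.1154

Derivation:
PV(D) = D * exp(-r * t_d) = 0.0079 * 0.99133000 = 0.00783151
S_0' = S_0 - PV(D) = 1.0700 - 0.00783151 = 1.06216849
d1 = (ln(S_0'/K) + (r + sigma^2/2)*T) / (sigma*sqrt(T)) = 0.45797154
d2 = d1 - sigma*sqrt(T) = 0.27297154
exp(-rT) = 0.98289793
N(d1) = 0.67651356; N(d2) = 0.60756246
C = S_0' * N(d1) - K * exp(-rT) * N(d2) = 1.06216849 * 0.67651356 - 1.0100 * 0.98289793 * 0.60756246 = 0.1154


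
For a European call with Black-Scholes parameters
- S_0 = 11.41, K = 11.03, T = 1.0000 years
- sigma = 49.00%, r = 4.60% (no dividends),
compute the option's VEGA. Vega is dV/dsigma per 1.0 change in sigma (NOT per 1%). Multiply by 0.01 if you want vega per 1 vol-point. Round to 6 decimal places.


Answer: Vega = 4.188399

Derivation:
d1 = 0.4080027155; d2 = -0.0819972845
phi(d1) = 0.3670814059; exp(-qT) = 1.0000000000; exp(-rT) = 0.9550419622
Vega = S * exp(-qT) * phi(d1) * sqrt(T) = 11.4100 * 1.0000000000 * 0.3670814059 * 1.0000000000 = 4.188399


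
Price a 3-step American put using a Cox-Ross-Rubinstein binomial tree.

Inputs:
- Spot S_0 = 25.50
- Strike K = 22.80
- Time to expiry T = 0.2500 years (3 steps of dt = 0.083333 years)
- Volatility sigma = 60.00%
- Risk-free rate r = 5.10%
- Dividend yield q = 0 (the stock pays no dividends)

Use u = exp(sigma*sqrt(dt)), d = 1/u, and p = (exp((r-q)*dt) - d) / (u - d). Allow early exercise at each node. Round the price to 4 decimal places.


Answer: Price = V(0,0) = 1.6861

Derivation:
dt = T/N = 0.083333
u = exp(sigma*sqrt(dt)) = 1.189110; d = 1/u = 0.840965
p = (exp((r-q)*dt) - d) / (u - d) = 0.469040
Discount per step: exp(-r*dt) = 0.995759
Stock lattice S(k, i) with i counting down-moves:
  k=0: S(0,0) = 25.5000
  k=1: S(1,0) = 30.3223; S(1,1) = 21.4446
  k=2: S(2,0) = 36.0566; S(2,1) = 25.5000; S(2,2) = 18.0342
  k=3: S(3,0) = 42.8752; S(3,1) = 30.3223; S(3,2) = 21.4446; S(3,3) = 15.1661
Terminal payoffs V(N, i) = max(K - S_T, 0):
  V(3,0) = 0.000000; V(3,1) = 0.000000; V(3,2) = 1.355389; V(3,3) = 7.633892
Backward induction: V(k, i) = exp(-r*dt) * [p * V(k+1, i) + (1-p) * V(k+1, i+1)]; then take max(V_cont, immediate exercise) for American.
  V(2,0) = exp(-r*dt) * [p*0.000000 + (1-p)*0.000000] = 0.000000; exercise = 0.000000; V(2,0) = max -> 0.000000
  V(2,1) = exp(-r*dt) * [p*0.000000 + (1-p)*1.355389] = 0.716605; exercise = 0.000000; V(2,1) = max -> 0.716605
  V(2,2) = exp(-r*dt) * [p*1.355389 + (1-p)*7.633892] = 4.669136; exercise = 4.765830; V(2,2) = max -> 4.765830
  V(1,0) = exp(-r*dt) * [p*0.000000 + (1-p)*0.716605] = 0.378875; exercise = 0.000000; V(1,0) = max -> 0.378875
  V(1,1) = exp(-r*dt) * [p*0.716605 + (1-p)*4.765830] = 2.854424; exercise = 1.355389; V(1,1) = max -> 2.854424
  V(0,0) = exp(-r*dt) * [p*0.378875 + (1-p)*2.854424] = 1.686111; exercise = 0.000000; V(0,0) = max -> 1.686111


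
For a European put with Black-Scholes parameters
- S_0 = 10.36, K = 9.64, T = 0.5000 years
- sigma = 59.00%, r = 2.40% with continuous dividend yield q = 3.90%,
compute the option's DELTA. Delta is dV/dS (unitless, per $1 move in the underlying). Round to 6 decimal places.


Answer: Delta = -0.351282

Derivation:
d1 = 0.3632758169; d2 = -0.0539171840
phi(d1) = 0.3734679109; exp(-qT) = 0.9806888952; exp(-rT) = 0.9880717129
N(-d1) = 0.3581994282
Delta = -exp(-qT) * N(-d1) = -0.9806888952 * 0.3581994282 = -0.351282


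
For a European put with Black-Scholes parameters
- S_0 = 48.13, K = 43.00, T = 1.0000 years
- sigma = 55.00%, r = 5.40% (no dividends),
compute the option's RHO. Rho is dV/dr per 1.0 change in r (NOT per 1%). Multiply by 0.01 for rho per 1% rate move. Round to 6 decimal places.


d1 = 0.5781010320; d2 = 0.0281010320
phi(d1) = 0.3375509103; exp(-qT) = 1.0000000000; exp(-rT) = 0.9474321065
N(-d2) = 0.4887907855
Rho = -K*T*exp(-rT)*N(-d2) = -43.0000 * 1.0000 * 0.9474321065 * 0.4887907855 = -19.913132

Answer: Rho = -19.913132


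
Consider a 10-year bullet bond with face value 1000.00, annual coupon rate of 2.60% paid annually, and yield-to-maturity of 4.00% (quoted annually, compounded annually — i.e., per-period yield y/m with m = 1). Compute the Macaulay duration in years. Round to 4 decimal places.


Coupon per period c = face * coupon_rate / m = 26.000000
Periods per year m = 1; per-period yield y/m = 0.040000
Number of cashflows N = 10
Cashflows (t years, CF_t, discount factor 1/(1+y/m)^(m*t), PV):
  t = 1.0000: CF_t = 26.000000, DF = 0.961538, PV = 25.000000
  t = 2.0000: CF_t = 26.000000, DF = 0.924556, PV = 24.038462
  t = 3.0000: CF_t = 26.000000, DF = 0.888996, PV = 23.113905
  t = 4.0000: CF_t = 26.000000, DF = 0.854804, PV = 22.224909
  t = 5.0000: CF_t = 26.000000, DF = 0.821927, PV = 21.370105
  t = 6.0000: CF_t = 26.000000, DF = 0.790315, PV = 20.548178
  t = 7.0000: CF_t = 26.000000, DF = 0.759918, PV = 19.757863
  t = 8.0000: CF_t = 26.000000, DF = 0.730690, PV = 18.997945
  t = 9.0000: CF_t = 26.000000, DF = 0.702587, PV = 18.267255
  t = 10.0000: CF_t = 1026.000000, DF = 0.675564, PV = 693.128837
Price P = sum_t PV_t = 886.447459
Macaulay numerator sum_t t * PV_t:
  t * PV_t at t = 1.0000: 25.000000
  t * PV_t at t = 2.0000: 48.076923
  t * PV_t at t = 3.0000: 69.341716
  t * PV_t at t = 4.0000: 88.899636
  t * PV_t at t = 5.0000: 106.850524
  t * PV_t at t = 6.0000: 123.289066
  t * PV_t at t = 7.0000: 138.305042
  t * PV_t at t = 8.0000: 151.983563
  t * PV_t at t = 9.0000: 164.405296
  t * PV_t at t = 10.0000: 6931.288372
Macaulay duration D = (sum_t t * PV_t) / P = 7847.440138 / 886.447459 = 8.852685

Answer: Macaulay duration = 8.8527 years


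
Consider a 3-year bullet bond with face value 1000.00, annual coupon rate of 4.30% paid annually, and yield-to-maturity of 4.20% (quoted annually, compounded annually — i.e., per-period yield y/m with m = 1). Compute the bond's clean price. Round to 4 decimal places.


Answer: Price = 1002.7646

Derivation:
Coupon per period c = face * coupon_rate / m = 43.000000
Periods per year m = 1; per-period yield y/m = 0.042000
Number of cashflows N = 3
Cashflows (t years, CF_t, discount factor 1/(1+y/m)^(m*t), PV):
  t = 1.0000: CF_t = 43.000000, DF = 0.959693, PV = 41.266795
  t = 2.0000: CF_t = 43.000000, DF = 0.921010, PV = 39.603450
  t = 3.0000: CF_t = 1043.000000, DF = 0.883887, PV = 921.894346
Price P = sum_t PV_t = 1002.764591


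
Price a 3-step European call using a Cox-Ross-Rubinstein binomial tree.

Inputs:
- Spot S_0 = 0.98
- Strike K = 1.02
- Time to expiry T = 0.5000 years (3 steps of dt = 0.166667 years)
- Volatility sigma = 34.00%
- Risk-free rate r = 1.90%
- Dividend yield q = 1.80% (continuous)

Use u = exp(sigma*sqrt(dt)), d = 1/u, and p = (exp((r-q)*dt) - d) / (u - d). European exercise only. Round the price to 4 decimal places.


Answer: Price = V(0,0) = 0.0832

Derivation:
dt = T/N = 0.166667
u = exp(sigma*sqrt(dt)) = 1.148899; d = 1/u = 0.870398
p = (exp((r-q)*dt) - d) / (u - d) = 0.465953
Discount per step: exp(-r*dt) = 0.996838
Stock lattice S(k, i) with i counting down-moves:
  k=0: S(0,0) = 0.9800
  k=1: S(1,0) = 1.1259; S(1,1) = 0.8530
  k=2: S(2,0) = 1.2936; S(2,1) = 0.9800; S(2,2) = 0.7424
  k=3: S(3,0) = 1.4862; S(3,1) = 1.1259; S(3,2) = 0.8530; S(3,3) = 0.6462
Terminal payoffs V(N, i) = max(S_T - K, 0):
  V(3,0) = 0.466182; V(3,1) = 0.105921; V(3,2) = 0.000000; V(3,3) = 0.000000
Backward induction: V(k, i) = exp(-r*dt) * [p * V(k+1, i) + (1-p) * V(k+1, i+1)].
  V(2,0) = exp(-r*dt) * [p*0.466182 + (1-p)*0.105921] = 0.272920
  V(2,1) = exp(-r*dt) * [p*0.105921 + (1-p)*0.000000] = 0.049198
  V(2,2) = exp(-r*dt) * [p*0.000000 + (1-p)*0.000000] = 0.000000
  V(1,0) = exp(-r*dt) * [p*0.272920 + (1-p)*0.049198] = 0.152957
  V(1,1) = exp(-r*dt) * [p*0.049198 + (1-p)*0.000000] = 0.022852
  V(0,0) = exp(-r*dt) * [p*0.152957 + (1-p)*0.022852] = 0.083211


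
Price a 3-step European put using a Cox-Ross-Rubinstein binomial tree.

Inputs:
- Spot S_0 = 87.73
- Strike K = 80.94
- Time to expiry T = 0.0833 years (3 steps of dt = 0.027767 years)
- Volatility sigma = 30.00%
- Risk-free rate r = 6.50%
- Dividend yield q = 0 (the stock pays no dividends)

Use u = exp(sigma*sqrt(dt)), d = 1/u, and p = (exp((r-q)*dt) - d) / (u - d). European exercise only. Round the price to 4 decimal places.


Answer: Price = V(0,0) = 0.6525

Derivation:
dt = T/N = 0.027767
u = exp(sigma*sqrt(dt)) = 1.051261; d = 1/u = 0.951239
p = (exp((r-q)*dt) - d) / (u - d) = 0.505566
Discount per step: exp(-r*dt) = 0.998197
Stock lattice S(k, i) with i counting down-moves:
  k=0: S(0,0) = 87.7300
  k=1: S(1,0) = 92.2271; S(1,1) = 83.4522
  k=2: S(2,0) = 96.9547; S(2,1) = 87.7300; S(2,2) = 79.3830
  k=3: S(3,0) = 101.9247; S(3,1) = 92.2271; S(3,2) = 83.4522; S(3,3) = 75.5122
Terminal payoffs V(N, i) = max(K - S_T, 0):
  V(3,0) = 0.000000; V(3,1) = 0.000000; V(3,2) = 0.000000; V(3,3) = 5.427824
Backward induction: V(k, i) = exp(-r*dt) * [p * V(k+1, i) + (1-p) * V(k+1, i+1)].
  V(2,0) = exp(-r*dt) * [p*0.000000 + (1-p)*0.000000] = 0.000000
  V(2,1) = exp(-r*dt) * [p*0.000000 + (1-p)*0.000000] = 0.000000
  V(2,2) = exp(-r*dt) * [p*0.000000 + (1-p)*5.427824] = 2.678862
  V(1,0) = exp(-r*dt) * [p*0.000000 + (1-p)*0.000000] = 0.000000
  V(1,1) = exp(-r*dt) * [p*0.000000 + (1-p)*2.678862] = 1.322133
  V(0,0) = exp(-r*dt) * [p*0.000000 + (1-p)*1.322133] = 0.652529


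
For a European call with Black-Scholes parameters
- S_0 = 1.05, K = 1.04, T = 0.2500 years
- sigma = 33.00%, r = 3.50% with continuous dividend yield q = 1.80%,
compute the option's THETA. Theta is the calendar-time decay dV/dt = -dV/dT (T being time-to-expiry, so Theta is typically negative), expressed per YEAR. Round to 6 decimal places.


d1 = 0.1662542486; d2 = 0.0012542486
phi(d1) = 0.3934667272; exp(-qT) = 0.9955101098; exp(-rT) = 0.9912881698
Theta = -S*exp(-qT)*phi(d1)*sigma/(2*sqrt(T)) - r*K*exp(-rT)*N(d2) + q*S*exp(-qT)*N(d1)
N(d1) = 0.5660215654; N(d2) = 0.5005003727; sqrt(T) = 0.5000000000
Term 1 = -1.0500 * 0.9955101098 * 0.3934667272 * 0.3300 / (2 * 0.5000000000) = -0.1357240863
Term 2 = -0.0350 * 1.0400 * 0.9912881698 * 0.5005003727 = -0.0180594996
Term 3 = 0.0180 * 1.0500 * 0.9955101098 * 0.5660215654 = 0.0106497756
Theta = -0.1357240863 + (-0.0180594996) + (0.0106497756) = -0.143134

Answer: Theta = -0.143134


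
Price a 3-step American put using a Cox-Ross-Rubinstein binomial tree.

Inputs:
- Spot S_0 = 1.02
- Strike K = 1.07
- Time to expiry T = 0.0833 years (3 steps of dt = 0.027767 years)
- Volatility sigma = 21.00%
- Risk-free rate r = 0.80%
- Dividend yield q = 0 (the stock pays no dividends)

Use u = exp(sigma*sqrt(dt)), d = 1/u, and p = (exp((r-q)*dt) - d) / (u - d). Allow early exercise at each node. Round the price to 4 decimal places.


Answer: Price = V(0,0) = 0.0572

Derivation:
dt = T/N = 0.027767
u = exp(sigma*sqrt(dt)) = 1.035612; d = 1/u = 0.965612
p = (exp((r-q)*dt) - d) / (u - d) = 0.494426
Discount per step: exp(-r*dt) = 0.999778
Stock lattice S(k, i) with i counting down-moves:
  k=0: S(0,0) = 1.0200
  k=1: S(1,0) = 1.0563; S(1,1) = 0.9849
  k=2: S(2,0) = 1.0939; S(2,1) = 1.0200; S(2,2) = 0.9511
  k=3: S(3,0) = 1.1329; S(3,1) = 1.0563; S(3,2) = 0.9849; S(3,3) = 0.9184
Terminal payoffs V(N, i) = max(K - S_T, 0):
  V(3,0) = 0.000000; V(3,1) = 0.013675; V(3,2) = 0.085076; V(3,3) = 0.151650
Backward induction: V(k, i) = exp(-r*dt) * [p * V(k+1, i) + (1-p) * V(k+1, i+1)]; then take max(V_cont, immediate exercise) for American.
  V(2,0) = exp(-r*dt) * [p*0.000000 + (1-p)*0.013675] = 0.006912; exercise = 0.000000; V(2,0) = max -> 0.006912
  V(2,1) = exp(-r*dt) * [p*0.013675 + (1-p)*0.085076] = 0.049762; exercise = 0.050000; V(2,1) = max -> 0.050000
  V(2,2) = exp(-r*dt) * [p*0.085076 + (1-p)*0.151650] = 0.118707; exercise = 0.118945; V(2,2) = max -> 0.118945
  V(1,0) = exp(-r*dt) * [p*0.006912 + (1-p)*0.050000] = 0.028690; exercise = 0.013675; V(1,0) = max -> 0.028690
  V(1,1) = exp(-r*dt) * [p*0.050000 + (1-p)*0.118945] = 0.084838; exercise = 0.085076; V(1,1) = max -> 0.085076
  V(0,0) = exp(-r*dt) * [p*0.028690 + (1-p)*0.085076] = 0.057184; exercise = 0.050000; V(0,0) = max -> 0.057184


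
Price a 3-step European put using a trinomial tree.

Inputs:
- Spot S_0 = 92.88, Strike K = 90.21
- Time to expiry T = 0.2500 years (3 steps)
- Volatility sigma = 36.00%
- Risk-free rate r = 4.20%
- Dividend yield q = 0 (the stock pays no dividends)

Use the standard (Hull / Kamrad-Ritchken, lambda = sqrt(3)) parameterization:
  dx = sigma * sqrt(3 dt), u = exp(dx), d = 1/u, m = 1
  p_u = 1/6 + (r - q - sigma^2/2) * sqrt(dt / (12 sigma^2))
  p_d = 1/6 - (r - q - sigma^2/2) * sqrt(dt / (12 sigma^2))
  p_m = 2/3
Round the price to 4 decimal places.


dt = T/N = 0.083333; dx = sigma*sqrt(3*dt) = 0.180000
u = exp(dx) = 1.197217; d = 1/u = 0.835270
p_u = 0.161389, p_m = 0.666667, p_d = 0.171944
Discount per step: exp(-r*dt) = 0.996506
Stock lattice S(k, j) with j the centered position index:
  k=0: S(0,+0) = 92.8800
  k=1: S(1,-1) = 77.5799; S(1,+0) = 92.8800; S(1,+1) = 111.1975
  k=2: S(2,-2) = 64.8002; S(2,-1) = 77.5799; S(2,+0) = 92.8800; S(2,+1) = 111.1975; S(2,+2) = 133.1276
  k=3: S(3,-3) = 54.1257; S(3,-2) = 64.8002; S(3,-1) = 77.5799; S(3,+0) = 92.8800; S(3,+1) = 111.1975; S(3,+2) = 133.1276; S(3,+3) = 159.3827
Terminal payoffs V(N, j) = max(K - S_T, 0):
  V(3,-3) = 36.084342; V(3,-2) = 25.409823; V(3,-1) = 12.630103; V(3,+0) = 0.000000; V(3,+1) = 0.000000; V(3,+2) = 0.000000; V(3,+3) = 0.000000
Backward induction: V(k, j) = exp(-r*dt) * [p_u * V(k+1, j+1) + p_m * V(k+1, j) + p_d * V(k+1, j-1)]
  V(2,-2) = exp(-r*dt) * [p_u*12.630103 + p_m*25.409823 + p_d*36.084342] = 25.094757
  V(2,-1) = exp(-r*dt) * [p_u*0.000000 + p_m*12.630103 + p_d*25.409823] = 12.744463
  V(2,+0) = exp(-r*dt) * [p_u*0.000000 + p_m*0.000000 + p_d*12.630103] = 2.164088
  V(2,+1) = exp(-r*dt) * [p_u*0.000000 + p_m*0.000000 + p_d*0.000000] = 0.000000
  V(2,+2) = exp(-r*dt) * [p_u*0.000000 + p_m*0.000000 + p_d*0.000000] = 0.000000
  V(1,-1) = exp(-r*dt) * [p_u*2.164088 + p_m*12.744463 + p_d*25.094757] = 13.114491
  V(1,+0) = exp(-r*dt) * [p_u*0.000000 + p_m*2.164088 + p_d*12.744463] = 3.621368
  V(1,+1) = exp(-r*dt) * [p_u*0.000000 + p_m*0.000000 + p_d*2.164088] = 0.370803
  V(0,+0) = exp(-r*dt) * [p_u*0.370803 + p_m*3.621368 + p_d*13.114491] = 4.712530

Answer: Price = V(0,0) = 4.7125


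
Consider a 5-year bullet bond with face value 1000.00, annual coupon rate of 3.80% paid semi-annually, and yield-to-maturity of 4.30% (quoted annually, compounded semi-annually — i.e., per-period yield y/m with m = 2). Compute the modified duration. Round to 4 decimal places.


Answer: Modified duration = 4.4984

Derivation:
Coupon per period c = face * coupon_rate / m = 19.000000
Periods per year m = 2; per-period yield y/m = 0.021500
Number of cashflows N = 10
Cashflows (t years, CF_t, discount factor 1/(1+y/m)^(m*t), PV):
  t = 0.5000: CF_t = 19.000000, DF = 0.978953, PV = 18.600098
  t = 1.0000: CF_t = 19.000000, DF = 0.958348, PV = 18.208613
  t = 1.5000: CF_t = 19.000000, DF = 0.938177, PV = 17.825367
  t = 2.0000: CF_t = 19.000000, DF = 0.918431, PV = 17.450188
  t = 2.5000: CF_t = 19.000000, DF = 0.899100, PV = 17.082906
  t = 3.0000: CF_t = 19.000000, DF = 0.880177, PV = 16.723354
  t = 3.5000: CF_t = 19.000000, DF = 0.861651, PV = 16.371369
  t = 4.0000: CF_t = 19.000000, DF = 0.843515, PV = 16.026793
  t = 4.5000: CF_t = 19.000000, DF = 0.825762, PV = 15.689470
  t = 5.0000: CF_t = 1019.000000, DF = 0.808381, PV = 823.740605
Price P = sum_t PV_t = 977.718763
First compute Macaulay numerator sum_t t * PV_t:
  t * PV_t at t = 0.5000: 9.300049
  t * PV_t at t = 1.0000: 18.208613
  t * PV_t at t = 1.5000: 26.738051
  t * PV_t at t = 2.0000: 34.900377
  t * PV_t at t = 2.5000: 42.707265
  t * PV_t at t = 3.0000: 50.170061
  t * PV_t at t = 3.5000: 57.299792
  t * PV_t at t = 4.0000: 64.107173
  t * PV_t at t = 4.5000: 70.602613
  t * PV_t at t = 5.0000: 4118.703024
Macaulay duration D = 4492.737018 / 977.718763 = 4.595122
Modified duration = D / (1 + y/m) = 4.595122 / (1 + 0.021500) = 4.498406


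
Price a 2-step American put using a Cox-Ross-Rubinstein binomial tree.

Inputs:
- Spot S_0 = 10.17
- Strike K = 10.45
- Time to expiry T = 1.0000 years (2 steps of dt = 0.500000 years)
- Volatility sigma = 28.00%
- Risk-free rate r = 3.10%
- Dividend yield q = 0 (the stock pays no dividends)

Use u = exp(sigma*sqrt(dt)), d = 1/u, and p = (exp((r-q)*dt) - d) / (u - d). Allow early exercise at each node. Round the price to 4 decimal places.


dt = T/N = 0.500000
u = exp(sigma*sqrt(dt)) = 1.218950; d = 1/u = 0.820378
p = (exp((r-q)*dt) - d) / (u - d) = 0.489855
Discount per step: exp(-r*dt) = 0.984620
Stock lattice S(k, i) with i counting down-moves:
  k=0: S(0,0) = 10.1700
  k=1: S(1,0) = 12.3967; S(1,1) = 8.3432
  k=2: S(2,0) = 15.1110; S(2,1) = 10.1700; S(2,2) = 6.8446
Terminal payoffs V(N, i) = max(K - S_T, 0):
  V(2,0) = 0.000000; V(2,1) = 0.280000; V(2,2) = 3.605384
Backward induction: V(k, i) = exp(-r*dt) * [p * V(k+1, i) + (1-p) * V(k+1, i+1)]; then take max(V_cont, immediate exercise) for American.
  V(1,0) = exp(-r*dt) * [p*0.000000 + (1-p)*0.280000] = 0.140644; exercise = 0.000000; V(1,0) = max -> 0.140644
  V(1,1) = exp(-r*dt) * [p*0.280000 + (1-p)*3.605384] = 1.946028; exercise = 2.106754; V(1,1) = max -> 2.106754
  V(0,0) = exp(-r*dt) * [p*0.140644 + (1-p)*2.106754] = 1.126055; exercise = 0.280000; V(0,0) = max -> 1.126055

Answer: Price = V(0,0) = 1.1261
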